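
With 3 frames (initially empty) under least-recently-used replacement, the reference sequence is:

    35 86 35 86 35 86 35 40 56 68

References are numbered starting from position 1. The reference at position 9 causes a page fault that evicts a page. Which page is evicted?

86

pos 1: 35 → fault, frames {35}
pos 2: 86 → fault, frames {35,86}
pos 3: 35 → hit
pos 4: 86 → hit
pos 5: 35 → hit
pos 6: 86 → hit
pos 7: 35 → hit
pos 8: 40 → fault, frames {86,35,40}
pos 9: 56 → fault, evict 86, frames {35,40,56}
At position 9, page 86 is evicted.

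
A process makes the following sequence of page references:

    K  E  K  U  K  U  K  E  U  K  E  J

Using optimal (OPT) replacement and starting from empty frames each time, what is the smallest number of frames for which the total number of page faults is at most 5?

f=1: 12 faults
f=2: 6 faults
f=3: 4 faults
f=4: 4 faults
Smallest f with faults ≤ 5 is 3.

3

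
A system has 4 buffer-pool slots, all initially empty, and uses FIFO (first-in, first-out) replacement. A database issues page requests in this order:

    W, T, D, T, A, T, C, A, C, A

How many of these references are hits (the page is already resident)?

5

W: miss, frames {W}
T: miss, frames {W,T}
D: miss, frames {W,T,D}
T: hit
A: miss, frames {W,T,D,A}
T: hit
C: miss, evict W, frames {T,D,A,C}
A: hit
C: hit
A: hit
Hits: 5.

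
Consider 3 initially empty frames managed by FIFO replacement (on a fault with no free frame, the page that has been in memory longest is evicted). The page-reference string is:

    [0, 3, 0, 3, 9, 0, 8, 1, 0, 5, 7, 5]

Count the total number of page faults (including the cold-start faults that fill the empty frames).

8

0 → miss, frames {0}
3 → miss, frames {0,3}
0 → hit
3 → hit
9 → miss, frames {0,3,9}
0 → hit
8 → miss, evict 0, frames {3,9,8}
1 → miss, evict 3, frames {9,8,1}
0 → miss, evict 9, frames {8,1,0}
5 → miss, evict 8, frames {1,0,5}
7 → miss, evict 1, frames {0,5,7}
5 → hit
Page faults: 8.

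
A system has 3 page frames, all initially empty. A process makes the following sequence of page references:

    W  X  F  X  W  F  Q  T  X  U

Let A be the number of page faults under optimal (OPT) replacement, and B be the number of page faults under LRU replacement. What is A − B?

-1

Under OPT: F F F . . . F F . F → 6 faults.
Under LRU: F F F . . . F F F F → 7 faults.
A − B = 6 − 7 = -1.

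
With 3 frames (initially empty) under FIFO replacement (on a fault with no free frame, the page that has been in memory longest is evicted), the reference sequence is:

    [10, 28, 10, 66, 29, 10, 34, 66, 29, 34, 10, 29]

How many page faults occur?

10 → miss, frames [10]
28 → miss, frames [10, 28]
10 → hit
66 → miss, frames [10, 28, 66]
29 → miss, evict 10, frames [28, 66, 29]
10 → miss, evict 28, frames [66, 29, 10]
34 → miss, evict 66, frames [29, 10, 34]
66 → miss, evict 29, frames [10, 34, 66]
29 → miss, evict 10, frames [34, 66, 29]
34 → hit
10 → miss, evict 34, frames [66, 29, 10]
29 → hit
Page faults: 9.

9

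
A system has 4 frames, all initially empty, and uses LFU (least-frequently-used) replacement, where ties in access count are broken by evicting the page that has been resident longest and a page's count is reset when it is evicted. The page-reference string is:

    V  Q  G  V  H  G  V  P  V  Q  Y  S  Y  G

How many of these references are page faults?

8

V -> miss, frames [V]
Q -> miss, frames [V, Q]
G -> miss, frames [V, Q, G]
V -> hit
H -> miss, frames [V, Q, G, H]
G -> hit
V -> hit
P -> miss, evict Q, frames [V, G, H, P]
V -> hit
Q -> miss, evict H, frames [V, G, P, Q]
Y -> miss, evict P, frames [V, G, Q, Y]
S -> miss, evict Q, frames [V, G, Y, S]
Y -> hit
G -> hit
Page faults: 8.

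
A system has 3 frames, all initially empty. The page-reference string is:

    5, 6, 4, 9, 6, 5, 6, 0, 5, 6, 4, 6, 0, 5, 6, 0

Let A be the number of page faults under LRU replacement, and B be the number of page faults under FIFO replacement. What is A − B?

-2

Under LRU: F F F F . F . F . . F . F F . . → 9 faults.
Under FIFO: F F F F . F F F . . F . . F F F → 11 faults.
A − B = 9 − 11 = -2.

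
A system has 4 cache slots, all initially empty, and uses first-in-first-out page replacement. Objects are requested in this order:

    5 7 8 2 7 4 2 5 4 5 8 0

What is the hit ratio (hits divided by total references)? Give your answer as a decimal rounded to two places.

5: fault, frames {5}
7: fault, frames {5,7}
8: fault, frames {5,7,8}
2: fault, frames {5,7,8,2}
7: hit
4: fault, evict 5, frames {7,8,2,4}
2: hit
5: fault, evict 7, frames {8,2,4,5}
4: hit
5: hit
8: hit
0: fault, evict 8, frames {2,4,5,0}
Hits: 5 of 12 references → 5/12 = 0.4167.

0.42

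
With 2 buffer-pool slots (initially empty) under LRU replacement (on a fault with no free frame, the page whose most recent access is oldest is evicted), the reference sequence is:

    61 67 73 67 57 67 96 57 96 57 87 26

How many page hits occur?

61: fault, frames (61)
67: fault, frames (61 67)
73: fault, evict 61, frames (67 73)
67: hit
57: fault, evict 73, frames (67 57)
67: hit
96: fault, evict 57, frames (67 96)
57: fault, evict 67, frames (96 57)
96: hit
57: hit
87: fault, evict 96, frames (57 87)
26: fault, evict 57, frames (87 26)
Hits: 4.

4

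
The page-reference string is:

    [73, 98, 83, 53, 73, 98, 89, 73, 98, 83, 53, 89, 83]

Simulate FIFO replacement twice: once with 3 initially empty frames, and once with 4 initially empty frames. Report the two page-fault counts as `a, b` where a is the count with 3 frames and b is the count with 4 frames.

9, 10

3 frames: F F F F F F F . . F F . . → 9 faults.
4 frames: F F F F . . F F F F F F . → 10 faults.
10 > 9: adding a frame increased faults — Belady's anomaly.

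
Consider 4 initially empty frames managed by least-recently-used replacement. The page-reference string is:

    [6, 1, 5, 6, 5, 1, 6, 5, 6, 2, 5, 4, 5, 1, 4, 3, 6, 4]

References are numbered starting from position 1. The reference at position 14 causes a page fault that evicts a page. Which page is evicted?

6

pos 1: 6 -> fault, frames [6]
pos 2: 1 -> fault, frames [6, 1]
pos 3: 5 -> fault, frames [6, 1, 5]
pos 4: 6 -> hit
pos 5: 5 -> hit
pos 6: 1 -> hit
pos 7: 6 -> hit
pos 8: 5 -> hit
pos 9: 6 -> hit
pos 10: 2 -> fault, frames [1, 5, 6, 2]
pos 11: 5 -> hit
pos 12: 4 -> fault, evict 1, frames [6, 2, 5, 4]
pos 13: 5 -> hit
pos 14: 1 -> fault, evict 6, frames [2, 4, 5, 1]
At position 14, page 6 is evicted.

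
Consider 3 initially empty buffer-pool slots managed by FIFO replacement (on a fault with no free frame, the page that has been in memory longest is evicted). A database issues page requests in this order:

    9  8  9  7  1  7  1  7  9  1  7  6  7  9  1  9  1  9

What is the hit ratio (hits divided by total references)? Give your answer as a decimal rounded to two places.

0.50

9 → fault, frames (9)
8 → fault, frames (9 8)
9 → hit
7 → fault, frames (9 8 7)
1 → fault, evict 9, frames (8 7 1)
7 → hit
1 → hit
7 → hit
9 → fault, evict 8, frames (7 1 9)
1 → hit
7 → hit
6 → fault, evict 7, frames (1 9 6)
7 → fault, evict 1, frames (9 6 7)
9 → hit
1 → fault, evict 9, frames (6 7 1)
9 → fault, evict 6, frames (7 1 9)
1 → hit
9 → hit
Hits: 9 of 18 references → 9/18 = 0.5000.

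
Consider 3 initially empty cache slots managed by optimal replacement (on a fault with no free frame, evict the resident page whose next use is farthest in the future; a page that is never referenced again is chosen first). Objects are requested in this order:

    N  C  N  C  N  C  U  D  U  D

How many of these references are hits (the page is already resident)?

N → miss, frames {N}
C → miss, frames {N,C}
N → hit
C → hit
N → hit
C → hit
U → miss, frames {N,C,U}
D → miss, evict C, frames {N,U,D}
U → hit
D → hit
Hits: 6.

6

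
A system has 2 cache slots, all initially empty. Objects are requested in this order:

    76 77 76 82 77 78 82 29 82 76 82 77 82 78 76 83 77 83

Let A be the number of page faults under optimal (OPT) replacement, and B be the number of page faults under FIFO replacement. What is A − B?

Under OPT: F F . F . F . F . F . F . F F F . . → 10 faults.
Under FIFO: F F . F . F . F F F . F F F F F F . → 13 faults.
A − B = 10 − 13 = -3.

-3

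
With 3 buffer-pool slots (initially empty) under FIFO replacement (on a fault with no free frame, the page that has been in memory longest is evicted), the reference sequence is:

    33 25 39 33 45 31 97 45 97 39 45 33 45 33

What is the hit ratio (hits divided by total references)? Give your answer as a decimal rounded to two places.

0.36

33 → miss, frames [33]
25 → miss, frames [33, 25]
39 → miss, frames [33, 25, 39]
33 → hit
45 → miss, evict 33, frames [25, 39, 45]
31 → miss, evict 25, frames [39, 45, 31]
97 → miss, evict 39, frames [45, 31, 97]
45 → hit
97 → hit
39 → miss, evict 45, frames [31, 97, 39]
45 → miss, evict 31, frames [97, 39, 45]
33 → miss, evict 97, frames [39, 45, 33]
45 → hit
33 → hit
Hits: 5 of 14 references → 5/14 = 0.3571.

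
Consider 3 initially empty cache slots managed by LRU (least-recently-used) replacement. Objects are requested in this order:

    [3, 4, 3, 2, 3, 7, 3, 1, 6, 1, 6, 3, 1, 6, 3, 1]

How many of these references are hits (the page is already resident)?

3 → miss, frames {3}
4 → miss, frames {3,4}
3 → hit
2 → miss, frames {4,3,2}
3 → hit
7 → miss, evict 4, frames {2,3,7}
3 → hit
1 → miss, evict 2, frames {7,3,1}
6 → miss, evict 7, frames {3,1,6}
1 → hit
6 → hit
3 → hit
1 → hit
6 → hit
3 → hit
1 → hit
Hits: 10.

10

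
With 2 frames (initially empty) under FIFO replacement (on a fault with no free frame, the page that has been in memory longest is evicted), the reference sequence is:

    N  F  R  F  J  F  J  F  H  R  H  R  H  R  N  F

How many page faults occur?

9

N: fault, frames [N]
F: fault, frames [N, F]
R: fault, evict N, frames [F, R]
F: hit
J: fault, evict F, frames [R, J]
F: fault, evict R, frames [J, F]
J: hit
F: hit
H: fault, evict J, frames [F, H]
R: fault, evict F, frames [H, R]
H: hit
R: hit
H: hit
R: hit
N: fault, evict H, frames [R, N]
F: fault, evict R, frames [N, F]
Page faults: 9.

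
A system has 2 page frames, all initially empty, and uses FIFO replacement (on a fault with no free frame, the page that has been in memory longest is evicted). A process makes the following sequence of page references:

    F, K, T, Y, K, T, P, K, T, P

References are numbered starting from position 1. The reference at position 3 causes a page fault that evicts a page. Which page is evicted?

pos 1: F: fault, frames [F]
pos 2: K: fault, frames [F, K]
pos 3: T: fault, evict F, frames [K, T]
At position 3, page F is evicted.

F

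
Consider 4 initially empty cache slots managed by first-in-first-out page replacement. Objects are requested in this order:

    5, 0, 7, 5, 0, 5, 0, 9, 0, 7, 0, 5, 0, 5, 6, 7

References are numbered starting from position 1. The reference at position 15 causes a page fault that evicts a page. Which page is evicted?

5

pos 1: 5 -> fault, frames (5)
pos 2: 0 -> fault, frames (5 0)
pos 3: 7 -> fault, frames (5 0 7)
pos 4: 5 -> hit
pos 5: 0 -> hit
pos 6: 5 -> hit
pos 7: 0 -> hit
pos 8: 9 -> fault, frames (5 0 7 9)
pos 9: 0 -> hit
pos 10: 7 -> hit
pos 11: 0 -> hit
pos 12: 5 -> hit
pos 13: 0 -> hit
pos 14: 5 -> hit
pos 15: 6 -> fault, evict 5, frames (0 7 9 6)
At position 15, page 5 is evicted.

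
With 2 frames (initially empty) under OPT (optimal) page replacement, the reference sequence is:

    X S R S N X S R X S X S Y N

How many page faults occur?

X: miss, frames (X)
S: miss, frames (X S)
R: miss, evict X, frames (S R)
S: hit
N: miss, evict R, frames (S N)
X: miss, evict N, frames (S X)
S: hit
R: miss, evict S, frames (X R)
X: hit
S: miss, evict R, frames (X S)
X: hit
S: hit
Y: miss, evict S, frames (X Y)
N: miss, evict Y, frames (X N)
Page faults: 9.

9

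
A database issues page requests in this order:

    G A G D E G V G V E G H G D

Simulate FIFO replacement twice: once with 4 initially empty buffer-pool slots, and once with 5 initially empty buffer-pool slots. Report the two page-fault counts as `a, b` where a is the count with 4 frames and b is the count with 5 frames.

8, 7

4 frames: F F . F F . F F . . . F . F → 8 faults.
5 frames: F F . F F . F . . . . F F . → 7 faults.
7 < 8: adding a frame reduced faults, as is typical.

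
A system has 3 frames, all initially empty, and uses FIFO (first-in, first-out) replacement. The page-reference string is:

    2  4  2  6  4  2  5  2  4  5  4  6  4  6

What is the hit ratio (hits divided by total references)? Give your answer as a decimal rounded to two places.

2 -> fault, frames [2]
4 -> fault, frames [2, 4]
2 -> hit
6 -> fault, frames [2, 4, 6]
4 -> hit
2 -> hit
5 -> fault, evict 2, frames [4, 6, 5]
2 -> fault, evict 4, frames [6, 5, 2]
4 -> fault, evict 6, frames [5, 2, 4]
5 -> hit
4 -> hit
6 -> fault, evict 5, frames [2, 4, 6]
4 -> hit
6 -> hit
Hits: 7 of 14 references → 7/14 = 0.5000.

0.50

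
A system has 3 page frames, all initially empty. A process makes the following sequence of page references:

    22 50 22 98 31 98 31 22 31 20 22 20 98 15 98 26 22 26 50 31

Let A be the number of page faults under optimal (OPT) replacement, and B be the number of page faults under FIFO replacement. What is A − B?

-3

Under OPT: F F . F F . . . . F . . . F . F . . F F → 9 faults.
Under FIFO: F F . F F . . F . F . . F F . F F . F F → 12 faults.
A − B = 9 − 12 = -3.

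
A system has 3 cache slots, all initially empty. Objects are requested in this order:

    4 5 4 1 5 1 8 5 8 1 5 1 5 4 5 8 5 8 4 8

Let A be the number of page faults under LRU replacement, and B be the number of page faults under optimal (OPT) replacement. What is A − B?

Under LRU: F F . F . . F . . . . . . F . F . . . . → 6 faults.
Under OPT: F F . F . . F . . . . . . F . . . . . . → 5 faults.
A − B = 6 − 5 = 1.

1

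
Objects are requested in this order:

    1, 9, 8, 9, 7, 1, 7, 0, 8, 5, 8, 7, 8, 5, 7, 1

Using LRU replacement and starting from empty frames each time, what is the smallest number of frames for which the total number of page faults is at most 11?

f=1: 16 faults
f=2: 12 faults
f=3: 10 faults
f=4: 8 faults
f=5: 6 faults
f=6: 6 faults
Smallest f with faults ≤ 11 is 3.

3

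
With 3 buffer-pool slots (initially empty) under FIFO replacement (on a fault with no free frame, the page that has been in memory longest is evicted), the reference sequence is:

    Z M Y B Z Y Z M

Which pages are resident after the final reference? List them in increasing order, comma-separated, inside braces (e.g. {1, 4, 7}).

{B, M, Z}

Z → miss, frames {Z}
M → miss, frames {Z,M}
Y → miss, frames {Z,M,Y}
B → miss, evict Z, frames {M,Y,B}
Z → miss, evict M, frames {Y,B,Z}
Y → hit
Z → hit
M → miss, evict Y, frames {B,Z,M}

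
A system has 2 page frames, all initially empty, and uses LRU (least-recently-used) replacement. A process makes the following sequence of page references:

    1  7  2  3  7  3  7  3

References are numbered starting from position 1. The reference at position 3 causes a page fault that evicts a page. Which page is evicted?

pos 1: 1 → fault, frames {1}
pos 2: 7 → fault, frames {1,7}
pos 3: 2 → fault, evict 1, frames {7,2}
At position 3, page 1 is evicted.

1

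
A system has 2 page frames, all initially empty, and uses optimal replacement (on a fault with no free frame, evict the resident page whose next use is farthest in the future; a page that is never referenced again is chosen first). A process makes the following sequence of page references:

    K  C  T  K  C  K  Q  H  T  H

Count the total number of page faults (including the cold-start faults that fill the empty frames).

7

K: fault, frames {K}
C: fault, frames {K,C}
T: fault, evict C, frames {K,T}
K: hit
C: fault, evict T, frames {K,C}
K: hit
Q: fault, evict C, frames {K,Q}
H: fault, evict Q, frames {K,H}
T: fault, evict K, frames {H,T}
H: hit
Page faults: 7.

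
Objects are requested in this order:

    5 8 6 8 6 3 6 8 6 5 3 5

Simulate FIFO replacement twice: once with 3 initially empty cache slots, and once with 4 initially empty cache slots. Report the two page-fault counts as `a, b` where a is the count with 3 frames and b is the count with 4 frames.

5, 4

3 frames: F F F . . F . . . F . . → 5 faults.
4 frames: F F F . . F . . . . . . → 4 faults.
4 < 5: adding a frame reduced faults, as is typical.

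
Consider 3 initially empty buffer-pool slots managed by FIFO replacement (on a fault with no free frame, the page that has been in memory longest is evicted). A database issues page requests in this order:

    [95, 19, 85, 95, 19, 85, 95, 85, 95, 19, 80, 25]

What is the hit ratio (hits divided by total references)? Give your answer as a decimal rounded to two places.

0.58

95 → fault, frames (95)
19 → fault, frames (95 19)
85 → fault, frames (95 19 85)
95 → hit
19 → hit
85 → hit
95 → hit
85 → hit
95 → hit
19 → hit
80 → fault, evict 95, frames (19 85 80)
25 → fault, evict 19, frames (85 80 25)
Hits: 7 of 12 references → 7/12 = 0.5833.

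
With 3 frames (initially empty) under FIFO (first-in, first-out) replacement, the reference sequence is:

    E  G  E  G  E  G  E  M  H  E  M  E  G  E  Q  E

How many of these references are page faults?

7

E → fault, frames {E}
G → fault, frames {E,G}
E → hit
G → hit
E → hit
G → hit
E → hit
M → fault, frames {E,G,M}
H → fault, evict E, frames {G,M,H}
E → fault, evict G, frames {M,H,E}
M → hit
E → hit
G → fault, evict M, frames {H,E,G}
E → hit
Q → fault, evict H, frames {E,G,Q}
E → hit
Page faults: 7.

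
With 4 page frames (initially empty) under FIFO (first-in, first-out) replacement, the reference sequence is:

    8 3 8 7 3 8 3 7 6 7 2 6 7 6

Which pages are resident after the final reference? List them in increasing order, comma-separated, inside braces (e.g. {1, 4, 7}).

{2, 3, 6, 7}

8 -> fault, frames [8]
3 -> fault, frames [8, 3]
8 -> hit
7 -> fault, frames [8, 3, 7]
3 -> hit
8 -> hit
3 -> hit
7 -> hit
6 -> fault, frames [8, 3, 7, 6]
7 -> hit
2 -> fault, evict 8, frames [3, 7, 6, 2]
6 -> hit
7 -> hit
6 -> hit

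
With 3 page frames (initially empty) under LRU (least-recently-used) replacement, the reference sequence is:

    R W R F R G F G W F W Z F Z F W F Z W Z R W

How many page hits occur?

R → miss, frames (R)
W → miss, frames (R W)
R → hit
F → miss, frames (W R F)
R → hit
G → miss, evict W, frames (F R G)
F → hit
G → hit
W → miss, evict R, frames (F G W)
F → hit
W → hit
Z → miss, evict G, frames (F W Z)
F → hit
Z → hit
F → hit
W → hit
F → hit
Z → hit
W → hit
Z → hit
R → miss, evict F, frames (W Z R)
W → hit
Hits: 15.

15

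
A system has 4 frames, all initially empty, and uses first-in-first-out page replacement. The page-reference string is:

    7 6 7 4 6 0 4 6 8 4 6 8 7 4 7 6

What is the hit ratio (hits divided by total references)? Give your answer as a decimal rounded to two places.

0.56

7: miss, frames [7]
6: miss, frames [7, 6]
7: hit
4: miss, frames [7, 6, 4]
6: hit
0: miss, frames [7, 6, 4, 0]
4: hit
6: hit
8: miss, evict 7, frames [6, 4, 0, 8]
4: hit
6: hit
8: hit
7: miss, evict 6, frames [4, 0, 8, 7]
4: hit
7: hit
6: miss, evict 4, frames [0, 8, 7, 6]
Hits: 9 of 16 references → 9/16 = 0.5625.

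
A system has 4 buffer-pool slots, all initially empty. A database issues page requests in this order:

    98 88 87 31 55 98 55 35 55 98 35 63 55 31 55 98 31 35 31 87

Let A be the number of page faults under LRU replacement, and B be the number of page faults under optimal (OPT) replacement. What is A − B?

Under LRU: F F F F F F . F . . . F . F . F . F . F → 12 faults.
Under OPT: F F F F F . . F . . . F . . . . . F . F → 9 faults.
A − B = 12 − 9 = 3.

3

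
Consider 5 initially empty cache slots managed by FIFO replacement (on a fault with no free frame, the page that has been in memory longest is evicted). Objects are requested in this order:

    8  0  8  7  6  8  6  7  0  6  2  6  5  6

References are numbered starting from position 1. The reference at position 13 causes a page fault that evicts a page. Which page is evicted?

pos 1: 8 -> miss, frames {8}
pos 2: 0 -> miss, frames {8,0}
pos 3: 8 -> hit
pos 4: 7 -> miss, frames {8,0,7}
pos 5: 6 -> miss, frames {8,0,7,6}
pos 6: 8 -> hit
pos 7: 6 -> hit
pos 8: 7 -> hit
pos 9: 0 -> hit
pos 10: 6 -> hit
pos 11: 2 -> miss, frames {8,0,7,6,2}
pos 12: 6 -> hit
pos 13: 5 -> miss, evict 8, frames {0,7,6,2,5}
At position 13, page 8 is evicted.

8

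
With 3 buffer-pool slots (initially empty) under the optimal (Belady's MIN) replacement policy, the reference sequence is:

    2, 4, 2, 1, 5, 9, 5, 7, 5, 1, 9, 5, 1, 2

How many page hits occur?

2 -> fault, frames (2)
4 -> fault, frames (2 4)
2 -> hit
1 -> fault, frames (2 4 1)
5 -> fault, evict 4, frames (2 1 5)
9 -> fault, evict 2, frames (1 5 9)
5 -> hit
7 -> fault, evict 9, frames (1 5 7)
5 -> hit
1 -> hit
9 -> fault, evict 7, frames (1 5 9)
5 -> hit
1 -> hit
2 -> fault, evict 9, frames (1 5 2)
Hits: 6.

6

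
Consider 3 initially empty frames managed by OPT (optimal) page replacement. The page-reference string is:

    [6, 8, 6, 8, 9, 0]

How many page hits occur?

2

6 → fault, frames (6)
8 → fault, frames (6 8)
6 → hit
8 → hit
9 → fault, frames (6 8 9)
0 → fault, evict 9, frames (6 8 0)
Hits: 2.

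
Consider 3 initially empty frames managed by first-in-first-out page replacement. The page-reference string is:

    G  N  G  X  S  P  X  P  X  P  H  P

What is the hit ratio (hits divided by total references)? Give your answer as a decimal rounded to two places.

G: fault, frames {G}
N: fault, frames {G,N}
G: hit
X: fault, frames {G,N,X}
S: fault, evict G, frames {N,X,S}
P: fault, evict N, frames {X,S,P}
X: hit
P: hit
X: hit
P: hit
H: fault, evict X, frames {S,P,H}
P: hit
Hits: 6 of 12 references → 6/12 = 0.5000.

0.50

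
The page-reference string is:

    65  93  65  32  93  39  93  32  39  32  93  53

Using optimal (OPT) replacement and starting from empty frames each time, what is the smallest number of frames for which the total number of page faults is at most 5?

3

f=1: 12 faults
f=2: 7 faults
f=3: 5 faults
f=4: 5 faults
f=5: 5 faults
Smallest f with faults ≤ 5 is 3.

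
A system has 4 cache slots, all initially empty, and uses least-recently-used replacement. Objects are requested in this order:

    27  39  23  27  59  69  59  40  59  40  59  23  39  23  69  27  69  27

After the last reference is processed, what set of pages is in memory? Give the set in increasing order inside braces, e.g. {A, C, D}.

{23, 27, 39, 69}

27 → fault, frames {27}
39 → fault, frames {27,39}
23 → fault, frames {27,39,23}
27 → hit
59 → fault, frames {39,23,27,59}
69 → fault, evict 39, frames {23,27,59,69}
59 → hit
40 → fault, evict 23, frames {27,69,59,40}
59 → hit
40 → hit
59 → hit
23 → fault, evict 27, frames {69,40,59,23}
39 → fault, evict 69, frames {40,59,23,39}
23 → hit
69 → fault, evict 40, frames {59,39,23,69}
27 → fault, evict 59, frames {39,23,69,27}
69 → hit
27 → hit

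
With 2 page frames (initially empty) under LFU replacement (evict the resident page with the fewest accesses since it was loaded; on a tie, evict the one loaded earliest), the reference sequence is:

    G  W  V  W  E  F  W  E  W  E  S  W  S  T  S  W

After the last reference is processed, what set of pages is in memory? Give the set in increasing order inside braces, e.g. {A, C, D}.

G -> fault, frames [G]
W -> fault, frames [G, W]
V -> fault, evict G, frames [W, V]
W -> hit
E -> fault, evict V, frames [W, E]
F -> fault, evict E, frames [W, F]
W -> hit
E -> fault, evict F, frames [W, E]
W -> hit
E -> hit
S -> fault, evict E, frames [W, S]
W -> hit
S -> hit
T -> fault, evict S, frames [W, T]
S -> fault, evict T, frames [W, S]
W -> hit

{S, W}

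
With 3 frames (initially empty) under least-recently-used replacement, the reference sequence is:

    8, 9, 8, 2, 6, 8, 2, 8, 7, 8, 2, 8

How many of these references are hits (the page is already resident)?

7

8 → miss, frames (8)
9 → miss, frames (8 9)
8 → hit
2 → miss, frames (9 8 2)
6 → miss, evict 9, frames (8 2 6)
8 → hit
2 → hit
8 → hit
7 → miss, evict 6, frames (2 8 7)
8 → hit
2 → hit
8 → hit
Hits: 7.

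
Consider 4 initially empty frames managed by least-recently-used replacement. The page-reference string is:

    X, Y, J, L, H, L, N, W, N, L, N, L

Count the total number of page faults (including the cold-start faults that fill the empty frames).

7

X -> fault, frames [X]
Y -> fault, frames [X, Y]
J -> fault, frames [X, Y, J]
L -> fault, frames [X, Y, J, L]
H -> fault, evict X, frames [Y, J, L, H]
L -> hit
N -> fault, evict Y, frames [J, H, L, N]
W -> fault, evict J, frames [H, L, N, W]
N -> hit
L -> hit
N -> hit
L -> hit
Page faults: 7.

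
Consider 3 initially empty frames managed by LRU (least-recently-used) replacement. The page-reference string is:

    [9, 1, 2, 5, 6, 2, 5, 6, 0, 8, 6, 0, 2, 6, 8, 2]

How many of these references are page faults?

9

9: miss, frames [9]
1: miss, frames [9, 1]
2: miss, frames [9, 1, 2]
5: miss, evict 9, frames [1, 2, 5]
6: miss, evict 1, frames [2, 5, 6]
2: hit
5: hit
6: hit
0: miss, evict 2, frames [5, 6, 0]
8: miss, evict 5, frames [6, 0, 8]
6: hit
0: hit
2: miss, evict 8, frames [6, 0, 2]
6: hit
8: miss, evict 0, frames [2, 6, 8]
2: hit
Page faults: 9.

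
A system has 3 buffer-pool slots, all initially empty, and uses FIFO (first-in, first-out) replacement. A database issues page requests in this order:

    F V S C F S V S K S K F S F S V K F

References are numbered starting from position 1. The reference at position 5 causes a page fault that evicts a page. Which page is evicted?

V

pos 1: F: miss, frames (F)
pos 2: V: miss, frames (F V)
pos 3: S: miss, frames (F V S)
pos 4: C: miss, evict F, frames (V S C)
pos 5: F: miss, evict V, frames (S C F)
At position 5, page V is evicted.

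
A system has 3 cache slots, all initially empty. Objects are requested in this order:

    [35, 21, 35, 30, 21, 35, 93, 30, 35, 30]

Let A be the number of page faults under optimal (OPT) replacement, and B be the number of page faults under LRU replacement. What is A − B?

-1

Under OPT: F F . F . . F . . . → 4 faults.
Under LRU: F F . F . . F F . . → 5 faults.
A − B = 4 − 5 = -1.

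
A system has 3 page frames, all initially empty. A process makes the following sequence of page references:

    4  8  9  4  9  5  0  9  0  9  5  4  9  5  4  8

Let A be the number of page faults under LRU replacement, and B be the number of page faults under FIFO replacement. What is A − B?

-2

Under LRU: F F F . . F F . . . . F . . . F → 7 faults.
Under FIFO: F F F . . F F . . . . F F F . F → 9 faults.
A − B = 7 − 9 = -2.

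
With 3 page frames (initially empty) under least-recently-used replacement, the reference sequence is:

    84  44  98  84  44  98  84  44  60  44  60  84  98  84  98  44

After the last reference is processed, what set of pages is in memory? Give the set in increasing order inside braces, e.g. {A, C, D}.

84 -> miss, frames [84]
44 -> miss, frames [84, 44]
98 -> miss, frames [84, 44, 98]
84 -> hit
44 -> hit
98 -> hit
84 -> hit
44 -> hit
60 -> miss, evict 98, frames [84, 44, 60]
44 -> hit
60 -> hit
84 -> hit
98 -> miss, evict 44, frames [60, 84, 98]
84 -> hit
98 -> hit
44 -> miss, evict 60, frames [84, 98, 44]

{44, 84, 98}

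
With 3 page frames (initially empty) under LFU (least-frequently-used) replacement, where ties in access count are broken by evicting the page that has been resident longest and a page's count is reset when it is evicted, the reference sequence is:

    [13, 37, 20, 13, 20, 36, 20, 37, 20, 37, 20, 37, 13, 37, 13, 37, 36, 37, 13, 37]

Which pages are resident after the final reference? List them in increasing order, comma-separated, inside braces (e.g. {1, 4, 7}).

{13, 20, 37}

13: miss, frames {13}
37: miss, frames {13,37}
20: miss, frames {13,37,20}
13: hit
20: hit
36: miss, evict 37, frames {13,20,36}
20: hit
37: miss, evict 36, frames {13,20,37}
20: hit
37: hit
20: hit
37: hit
13: hit
37: hit
13: hit
37: hit
36: miss, evict 13, frames {20,37,36}
37: hit
13: miss, evict 36, frames {20,37,13}
37: hit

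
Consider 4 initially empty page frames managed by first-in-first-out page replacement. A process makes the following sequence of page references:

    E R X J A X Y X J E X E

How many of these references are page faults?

8

E -> fault, frames [E]
R -> fault, frames [E, R]
X -> fault, frames [E, R, X]
J -> fault, frames [E, R, X, J]
A -> fault, evict E, frames [R, X, J, A]
X -> hit
Y -> fault, evict R, frames [X, J, A, Y]
X -> hit
J -> hit
E -> fault, evict X, frames [J, A, Y, E]
X -> fault, evict J, frames [A, Y, E, X]
E -> hit
Page faults: 8.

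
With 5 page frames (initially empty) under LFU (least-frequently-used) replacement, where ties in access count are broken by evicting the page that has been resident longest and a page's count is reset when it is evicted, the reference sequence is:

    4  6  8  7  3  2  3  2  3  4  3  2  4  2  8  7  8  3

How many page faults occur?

7

4 -> miss, frames [4]
6 -> miss, frames [4, 6]
8 -> miss, frames [4, 6, 8]
7 -> miss, frames [4, 6, 8, 7]
3 -> miss, frames [4, 6, 8, 7, 3]
2 -> miss, evict 4, frames [6, 8, 7, 3, 2]
3 -> hit
2 -> hit
3 -> hit
4 -> miss, evict 6, frames [8, 7, 3, 2, 4]
3 -> hit
2 -> hit
4 -> hit
2 -> hit
8 -> hit
7 -> hit
8 -> hit
3 -> hit
Page faults: 7.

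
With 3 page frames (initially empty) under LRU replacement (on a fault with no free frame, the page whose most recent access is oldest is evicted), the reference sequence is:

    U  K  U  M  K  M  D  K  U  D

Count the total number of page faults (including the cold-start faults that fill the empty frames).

5

U: fault, frames (U)
K: fault, frames (U K)
U: hit
M: fault, frames (K U M)
K: hit
M: hit
D: fault, evict U, frames (K M D)
K: hit
U: fault, evict M, frames (D K U)
D: hit
Page faults: 5.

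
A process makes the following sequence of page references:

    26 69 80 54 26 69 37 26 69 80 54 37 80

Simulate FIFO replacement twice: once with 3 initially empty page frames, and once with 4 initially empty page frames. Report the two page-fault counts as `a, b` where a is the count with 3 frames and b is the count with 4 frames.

3 frames: F F F F F F F . . F F . . → 9 faults.
4 frames: F F F F . . F F F F F F . → 10 faults.
10 > 9: adding a frame increased faults — Belady's anomaly.

9, 10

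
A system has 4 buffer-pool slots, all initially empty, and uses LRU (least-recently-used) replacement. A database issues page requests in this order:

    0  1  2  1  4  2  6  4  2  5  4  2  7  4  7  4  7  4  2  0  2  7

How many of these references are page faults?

8

0: fault, frames [0]
1: fault, frames [0, 1]
2: fault, frames [0, 1, 2]
1: hit
4: fault, frames [0, 2, 1, 4]
2: hit
6: fault, evict 0, frames [1, 4, 2, 6]
4: hit
2: hit
5: fault, evict 1, frames [6, 4, 2, 5]
4: hit
2: hit
7: fault, evict 6, frames [5, 4, 2, 7]
4: hit
7: hit
4: hit
7: hit
4: hit
2: hit
0: fault, evict 5, frames [7, 4, 2, 0]
2: hit
7: hit
Page faults: 8.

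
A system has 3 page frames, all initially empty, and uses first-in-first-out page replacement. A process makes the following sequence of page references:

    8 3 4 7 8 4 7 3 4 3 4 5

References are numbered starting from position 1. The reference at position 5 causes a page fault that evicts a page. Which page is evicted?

pos 1: 8: miss, frames {8}
pos 2: 3: miss, frames {8,3}
pos 3: 4: miss, frames {8,3,4}
pos 4: 7: miss, evict 8, frames {3,4,7}
pos 5: 8: miss, evict 3, frames {4,7,8}
At position 5, page 3 is evicted.

3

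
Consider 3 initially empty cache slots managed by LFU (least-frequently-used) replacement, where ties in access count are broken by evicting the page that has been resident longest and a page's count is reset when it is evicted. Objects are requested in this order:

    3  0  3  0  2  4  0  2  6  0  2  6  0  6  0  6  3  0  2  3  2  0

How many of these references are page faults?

3 → fault, frames [3]
0 → fault, frames [3, 0]
3 → hit
0 → hit
2 → fault, frames [3, 0, 2]
4 → fault, evict 2, frames [3, 0, 4]
0 → hit
2 → fault, evict 4, frames [3, 0, 2]
6 → fault, evict 2, frames [3, 0, 6]
0 → hit
2 → fault, evict 6, frames [3, 0, 2]
6 → fault, evict 2, frames [3, 0, 6]
0 → hit
6 → hit
0 → hit
6 → hit
3 → hit
0 → hit
2 → fault, evict 3, frames [0, 6, 2]
3 → fault, evict 2, frames [0, 6, 3]
2 → fault, evict 3, frames [0, 6, 2]
0 → hit
Page faults: 11.

11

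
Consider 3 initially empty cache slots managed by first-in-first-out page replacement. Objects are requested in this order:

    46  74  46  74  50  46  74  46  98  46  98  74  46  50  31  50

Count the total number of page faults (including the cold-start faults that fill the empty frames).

8

46: miss, frames [46]
74: miss, frames [46, 74]
46: hit
74: hit
50: miss, frames [46, 74, 50]
46: hit
74: hit
46: hit
98: miss, evict 46, frames [74, 50, 98]
46: miss, evict 74, frames [50, 98, 46]
98: hit
74: miss, evict 50, frames [98, 46, 74]
46: hit
50: miss, evict 98, frames [46, 74, 50]
31: miss, evict 46, frames [74, 50, 31]
50: hit
Page faults: 8.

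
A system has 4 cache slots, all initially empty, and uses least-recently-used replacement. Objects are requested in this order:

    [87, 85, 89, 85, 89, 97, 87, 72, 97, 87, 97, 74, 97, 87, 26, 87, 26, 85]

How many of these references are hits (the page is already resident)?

10

87 -> fault, frames {87}
85 -> fault, frames {87,85}
89 -> fault, frames {87,85,89}
85 -> hit
89 -> hit
97 -> fault, frames {87,85,89,97}
87 -> hit
72 -> fault, evict 85, frames {89,97,87,72}
97 -> hit
87 -> hit
97 -> hit
74 -> fault, evict 89, frames {72,87,97,74}
97 -> hit
87 -> hit
26 -> fault, evict 72, frames {74,97,87,26}
87 -> hit
26 -> hit
85 -> fault, evict 74, frames {97,87,26,85}
Hits: 10.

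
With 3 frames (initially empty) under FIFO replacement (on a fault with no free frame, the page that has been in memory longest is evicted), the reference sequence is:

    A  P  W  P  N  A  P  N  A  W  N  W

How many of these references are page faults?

8

A -> fault, frames {A}
P -> fault, frames {A,P}
W -> fault, frames {A,P,W}
P -> hit
N -> fault, evict A, frames {P,W,N}
A -> fault, evict P, frames {W,N,A}
P -> fault, evict W, frames {N,A,P}
N -> hit
A -> hit
W -> fault, evict N, frames {A,P,W}
N -> fault, evict A, frames {P,W,N}
W -> hit
Page faults: 8.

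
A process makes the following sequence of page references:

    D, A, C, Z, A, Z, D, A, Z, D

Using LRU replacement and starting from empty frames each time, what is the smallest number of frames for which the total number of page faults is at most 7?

3

f=1: 10 faults
f=2: 9 faults
f=3: 5 faults
f=4: 4 faults
Smallest f with faults ≤ 7 is 3.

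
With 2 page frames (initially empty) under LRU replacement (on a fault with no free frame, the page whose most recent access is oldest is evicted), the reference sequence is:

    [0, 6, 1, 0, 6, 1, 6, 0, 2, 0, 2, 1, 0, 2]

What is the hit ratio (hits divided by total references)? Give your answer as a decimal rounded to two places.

0 → fault, frames {0}
6 → fault, frames {0,6}
1 → fault, evict 0, frames {6,1}
0 → fault, evict 6, frames {1,0}
6 → fault, evict 1, frames {0,6}
1 → fault, evict 0, frames {6,1}
6 → hit
0 → fault, evict 1, frames {6,0}
2 → fault, evict 6, frames {0,2}
0 → hit
2 → hit
1 → fault, evict 0, frames {2,1}
0 → fault, evict 2, frames {1,0}
2 → fault, evict 1, frames {0,2}
Hits: 3 of 14 references → 3/14 = 0.2143.

0.21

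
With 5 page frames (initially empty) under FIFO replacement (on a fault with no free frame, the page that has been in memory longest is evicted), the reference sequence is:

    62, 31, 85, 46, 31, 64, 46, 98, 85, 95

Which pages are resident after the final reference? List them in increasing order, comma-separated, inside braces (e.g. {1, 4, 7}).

62 -> fault, frames [62]
31 -> fault, frames [62, 31]
85 -> fault, frames [62, 31, 85]
46 -> fault, frames [62, 31, 85, 46]
31 -> hit
64 -> fault, frames [62, 31, 85, 46, 64]
46 -> hit
98 -> fault, evict 62, frames [31, 85, 46, 64, 98]
85 -> hit
95 -> fault, evict 31, frames [85, 46, 64, 98, 95]

{46, 64, 85, 95, 98}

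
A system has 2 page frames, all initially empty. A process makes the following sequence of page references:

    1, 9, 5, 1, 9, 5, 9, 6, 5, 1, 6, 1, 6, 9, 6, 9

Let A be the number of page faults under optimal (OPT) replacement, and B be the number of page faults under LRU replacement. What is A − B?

-4

Under OPT: F F F . F . . F . F . . . F . . → 7 faults.
Under LRU: F F F F F F . F F F F . . F . . → 11 faults.
A − B = 7 − 11 = -4.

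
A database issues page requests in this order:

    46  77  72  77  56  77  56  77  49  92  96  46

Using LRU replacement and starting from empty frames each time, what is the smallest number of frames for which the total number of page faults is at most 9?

f=1: 12 faults
f=2: 8 faults
f=3: 8 faults
f=4: 8 faults
f=5: 8 faults
f=6: 8 faults
f=7: 7 faults
Smallest f with faults ≤ 9 is 2.

2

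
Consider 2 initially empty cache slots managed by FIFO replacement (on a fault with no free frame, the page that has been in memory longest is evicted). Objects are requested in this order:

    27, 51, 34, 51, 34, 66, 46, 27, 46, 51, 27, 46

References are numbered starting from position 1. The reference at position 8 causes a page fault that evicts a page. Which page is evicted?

pos 1: 27: miss, frames (27)
pos 2: 51: miss, frames (27 51)
pos 3: 34: miss, evict 27, frames (51 34)
pos 4: 51: hit
pos 5: 34: hit
pos 6: 66: miss, evict 51, frames (34 66)
pos 7: 46: miss, evict 34, frames (66 46)
pos 8: 27: miss, evict 66, frames (46 27)
At position 8, page 66 is evicted.

66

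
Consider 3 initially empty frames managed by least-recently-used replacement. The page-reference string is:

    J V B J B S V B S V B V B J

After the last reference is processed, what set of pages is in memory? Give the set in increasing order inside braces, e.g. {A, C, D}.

J -> miss, frames [J]
V -> miss, frames [J, V]
B -> miss, frames [J, V, B]
J -> hit
B -> hit
S -> miss, evict V, frames [J, B, S]
V -> miss, evict J, frames [B, S, V]
B -> hit
S -> hit
V -> hit
B -> hit
V -> hit
B -> hit
J -> miss, evict S, frames [V, B, J]

{B, J, V}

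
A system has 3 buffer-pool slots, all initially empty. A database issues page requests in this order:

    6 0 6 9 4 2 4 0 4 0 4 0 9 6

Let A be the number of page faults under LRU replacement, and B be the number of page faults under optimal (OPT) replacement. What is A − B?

Under LRU: F F . F F F . F . . . . F F → 8 faults.
Under OPT: F F . F F F . . . . . . F F → 7 faults.
A − B = 8 − 7 = 1.

1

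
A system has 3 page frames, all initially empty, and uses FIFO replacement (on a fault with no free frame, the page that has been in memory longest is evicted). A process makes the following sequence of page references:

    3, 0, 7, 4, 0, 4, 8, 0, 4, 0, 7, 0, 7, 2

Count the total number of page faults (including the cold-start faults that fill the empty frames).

8

3: miss, frames (3)
0: miss, frames (3 0)
7: miss, frames (3 0 7)
4: miss, evict 3, frames (0 7 4)
0: hit
4: hit
8: miss, evict 0, frames (7 4 8)
0: miss, evict 7, frames (4 8 0)
4: hit
0: hit
7: miss, evict 4, frames (8 0 7)
0: hit
7: hit
2: miss, evict 8, frames (0 7 2)
Page faults: 8.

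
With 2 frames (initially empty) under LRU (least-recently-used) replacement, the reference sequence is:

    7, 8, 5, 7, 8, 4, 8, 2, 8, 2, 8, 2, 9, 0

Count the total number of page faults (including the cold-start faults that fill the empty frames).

9

7 -> miss, frames [7]
8 -> miss, frames [7, 8]
5 -> miss, evict 7, frames [8, 5]
7 -> miss, evict 8, frames [5, 7]
8 -> miss, evict 5, frames [7, 8]
4 -> miss, evict 7, frames [8, 4]
8 -> hit
2 -> miss, evict 4, frames [8, 2]
8 -> hit
2 -> hit
8 -> hit
2 -> hit
9 -> miss, evict 8, frames [2, 9]
0 -> miss, evict 2, frames [9, 0]
Page faults: 9.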